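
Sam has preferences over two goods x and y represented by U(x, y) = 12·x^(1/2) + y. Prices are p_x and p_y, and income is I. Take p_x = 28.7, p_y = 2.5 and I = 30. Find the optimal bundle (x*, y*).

Utility is quasi-linear in y; the FOC for x is 6/√x = p_x/p_y.
Solve: √x = 6·p_y/p_x, so x*(p_x,p_y) = (6·p_y/p_x)², and y* = (I − p_x·x*)/p_y.
Plugging in: x* = (6·2.5/28.7)² = 0.2732, y* = 8.8641.

x* = 0.2732, y* = 8.8641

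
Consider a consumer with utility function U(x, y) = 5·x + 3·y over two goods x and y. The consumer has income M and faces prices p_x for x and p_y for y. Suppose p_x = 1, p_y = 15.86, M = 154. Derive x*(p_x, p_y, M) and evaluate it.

x* = 154

Linear utility — the consumer picks whichever good has higher MU/price: 5/1 = 5 vs 3/15.86 = 0.1892.
x gives more utility per dollar, so spend all income on x: x* = M/p_x, y* = 0.
Numerically: x* = 154, y* = 0.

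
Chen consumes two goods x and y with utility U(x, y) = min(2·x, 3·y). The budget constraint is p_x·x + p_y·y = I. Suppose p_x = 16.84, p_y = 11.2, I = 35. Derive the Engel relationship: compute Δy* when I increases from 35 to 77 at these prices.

With perfect complements, no substitution: consume in ratio x:y = 3:2.
Budget: p_x·x + p_y·(2/3)·x = I, so (3·p_x + 2·p_y)·x = 3·I.
Demand: x*(p_x,p_y,I) = 3·I/(3·p_x + 2·p_y), y* = 2·I/(3·p_x + 2·p_y).
Here 3·16.84 + 2·11.2 = 72.92, giving y* = 0.96.
At I' = 77: y* = 2.1119. Change: 2.1119 − 0.96 = 1.1519.

Δy* = 1.1519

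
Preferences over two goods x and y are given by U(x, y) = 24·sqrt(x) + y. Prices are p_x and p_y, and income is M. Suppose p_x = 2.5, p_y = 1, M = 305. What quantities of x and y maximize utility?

Thus x* = (12·p_y/p_x)² — independent of M — with the rest of income spent on y.
Plugging in: x* = (12·1/2.5)² = 23.04, y* = 247.4.

x* = 23.04, y* = 247.4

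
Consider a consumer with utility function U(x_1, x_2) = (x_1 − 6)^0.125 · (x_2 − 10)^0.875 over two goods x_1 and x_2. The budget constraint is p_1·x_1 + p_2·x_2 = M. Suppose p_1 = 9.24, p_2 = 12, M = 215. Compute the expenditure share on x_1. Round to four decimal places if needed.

share on x_1 = 0.2809

Let x_1' = x_1−6, x_2' = x_2−10. MRS = (1/7)·x_2'/x_1' = p_1/p_2.
Substituting into the budget: x_1* = 6 + 0.125·(M − 6·p_1 − 10·p_2)/p_1, and x_2* = 10 + 0.875·(…)/p_2.
Discretionary income = 215 − 6·9.24 − 10·12 = 39.56; x_1* = 6 + 0.125·39.56/9.24 = 6.5352; x_2* = 10 + 0.875·39.56/12 = 12.8846.
Expenditure on x_1: 9.24·6.5352 = 60.385; share = 0.2809.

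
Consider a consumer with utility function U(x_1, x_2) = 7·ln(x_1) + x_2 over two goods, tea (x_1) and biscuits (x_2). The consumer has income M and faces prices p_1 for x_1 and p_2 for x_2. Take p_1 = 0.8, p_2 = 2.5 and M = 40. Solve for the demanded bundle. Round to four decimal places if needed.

x_1* = 21.875, x_2* = 9

MU_x_1 = 7/x_1, MU_x_2 = 1. Tangency: 7/x_1 = p_1/p_2.
So x_1*(p_1,p_2) = 7·p_2/p_1, independent of income; and x_2* = (M − 7·p_2)/p_2.
At the given prices: x_1* = 7·2.5/0.8 = 21.875, and x_2* = 9.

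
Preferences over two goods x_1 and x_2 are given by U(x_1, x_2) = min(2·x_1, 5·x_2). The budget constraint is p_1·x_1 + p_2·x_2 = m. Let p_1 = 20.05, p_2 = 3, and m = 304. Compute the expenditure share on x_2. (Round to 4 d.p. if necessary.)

share on x_2 = 0.0565

Demand: x_1*(p_1,p_2,m) = 5·m/(5·p_1 + 2·p_2), x_2* = 2·m/(5·p_1 + 2·p_2).
Here 5·20.05 + 2·3 = 106.25, giving x_1* = 14.3059 and x_2* = 5.7224.
Expenditure on x_2: 3·5.7224 = 17.1671; share = 0.0565.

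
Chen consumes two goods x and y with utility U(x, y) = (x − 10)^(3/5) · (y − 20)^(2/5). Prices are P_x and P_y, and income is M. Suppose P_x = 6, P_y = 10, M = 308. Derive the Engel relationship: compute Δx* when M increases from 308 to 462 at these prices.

This is Cobb-Douglas in (x−10, y−20): tangency gives 0.6·P_y·(y−20) = 0.4·P_x·(x−10).
Substituting into the budget: x* = 10 + 0.6·(M − 10·P_x − 20·P_y)/P_x, and y* = 20 + 0.4·(…)/P_y.
Discretionary income = 308 − 10·6 − 20·10 = 48; x* = 10 + 0.6·48/6 = 14.8.
At M' = 462: x* = 30.2. Change: 30.2 − 14.8 = 15.4.

Δx* = 15.4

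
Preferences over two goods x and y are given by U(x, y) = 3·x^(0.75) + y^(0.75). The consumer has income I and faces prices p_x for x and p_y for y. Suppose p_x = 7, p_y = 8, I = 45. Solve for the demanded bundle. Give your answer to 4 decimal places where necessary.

MRS = MU_x/MU_y = 3·(y/x)^(0.25). Set equal to p_x/p_y.
Hence y/x = ((1/3)·p_x/p_y)^(1/(0.25)), i.e. raised to the 4 power.
With the ratio pinned down, the budget gives x* = I/(p_x + p_y·(y/x)) and y* = (y/x)·x*.
Numerically y/x = 0.007237, so x* = 45/(7 + 8·0.007237) = 6.3758 and y* = 0.007237·6.3758 = 0.0461.

x* = 6.3758, y* = 0.0461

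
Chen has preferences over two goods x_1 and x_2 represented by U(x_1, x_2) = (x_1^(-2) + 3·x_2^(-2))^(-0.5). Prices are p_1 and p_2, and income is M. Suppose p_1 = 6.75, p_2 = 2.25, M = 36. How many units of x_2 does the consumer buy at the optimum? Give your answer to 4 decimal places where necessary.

From the CES first-order condition, (1/3)·(x_2/x_1)^(3) = p_1/p_2.
Solve for the ratio: x_2/x_1 = [3·p_1/p_2]^(1/3).
With the ratio pinned down, the budget gives x_1* = M/(p_1 + p_2·(x_2/x_1)) and x_2* = (x_2/x_1)·x_1*.
Numerically x_2/x_1 = 2.080084, so x_1* = 36/(6.75 + 2.25·2.080084) = 3.1496 and x_2* = 2.080084·3.1496 = 6.5513.

x_2* = 6.5513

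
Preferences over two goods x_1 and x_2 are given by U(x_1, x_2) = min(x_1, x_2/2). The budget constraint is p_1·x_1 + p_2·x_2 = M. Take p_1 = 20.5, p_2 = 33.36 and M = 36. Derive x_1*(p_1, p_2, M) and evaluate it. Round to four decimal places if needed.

x_1* = 0.4127

Leontief preferences: the optimum is at the kink where x_1/1 = x_2/2, i.e. x_2 = 2·x_1.
Budget: p_1·x_1 + p_2·2·x_1 = M, so (p_1 + 2·p_2)·x_1 = M.
Demand: x_1*(p_1,p_2,M) = M/(p_1 + 2·p_2), x_2* = 2·M/(p_1 + 2·p_2).
Here 20.5 + 2·33.36 = 87.22, giving x_1* = 0.4127.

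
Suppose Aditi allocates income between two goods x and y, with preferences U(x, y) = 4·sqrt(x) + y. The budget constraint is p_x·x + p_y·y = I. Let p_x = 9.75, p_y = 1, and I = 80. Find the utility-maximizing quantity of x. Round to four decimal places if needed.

x* = 0.0421

Utility is quasi-linear in y; the FOC for x is 2/√x = p_x/p_y.
Solve: √x = 2·p_y/p_x, so x*(p_x,p_y) = (2·p_y/p_x)², and y* = (I − p_x·x*)/p_y.
Plugging in: x* = (2·1/9.75)² = 0.0421.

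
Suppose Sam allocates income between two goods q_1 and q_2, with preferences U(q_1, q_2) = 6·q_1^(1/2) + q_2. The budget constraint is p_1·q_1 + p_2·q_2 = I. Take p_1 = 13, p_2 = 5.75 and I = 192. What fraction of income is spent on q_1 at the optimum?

Set MRS = p_1/p_2: 3·q_1^(−1/2) = p_1/p_2.
Solve: √q_1 = 3·p_2/p_1, so q_1*(p_1,p_2) = (3·p_2/p_1)², and q_2* = (I − p_1·q_1*)/p_2.
Plugging in: q_1* = (3·5.75/13)² = 1.7607, q_2* = 29.4105.
Expenditure on q_1: 13·1.7607 = 22.8894; share = 0.1192.

share on q_1 = 0.1192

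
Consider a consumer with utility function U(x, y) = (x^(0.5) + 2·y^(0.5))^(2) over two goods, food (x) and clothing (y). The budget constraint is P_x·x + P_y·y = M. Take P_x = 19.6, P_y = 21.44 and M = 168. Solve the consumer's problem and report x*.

MRS = MU_x/MU_y = (1/2)·(y/x)^(0.5). Set equal to P_x/P_y.
Solve for the ratio: y/x = [2·P_x/P_y]^(2).
With the ratio pinned down, the budget gives x* = M/(P_x + P_y·(y/x)) and y* = (y/x)·x*.
Numerically y/x = 3.342894, so x* = 168/(19.6 + 21.44·3.342894) = 1.8407.

x* = 1.8407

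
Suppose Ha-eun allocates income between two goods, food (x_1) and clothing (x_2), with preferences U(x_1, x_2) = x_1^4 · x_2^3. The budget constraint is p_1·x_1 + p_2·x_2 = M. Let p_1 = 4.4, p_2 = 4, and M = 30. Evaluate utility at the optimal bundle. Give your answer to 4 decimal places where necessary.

MU_x_1/MU_x_2 = (4·x_2)/(3·x_1); tangency sets this equal to p_1/p_2.
So 4·p_2·x_2 = 3·p_1·x_1; combined with the budget, a share 4/7 of income goes to x_1.
Demand: x_1*(p_1,p_2,M) = 4/7·M/p_1 and x_2* = 3/7·M/p_2.
At p_1=4.4, p_2=4, M=30: x_1* = 4/7·30/4.4 = 3.8961, x_2* = 3.2143.
Utility at the optimum: U(3.8961, 3.2143) = 7652.0104.

V = 7652.0104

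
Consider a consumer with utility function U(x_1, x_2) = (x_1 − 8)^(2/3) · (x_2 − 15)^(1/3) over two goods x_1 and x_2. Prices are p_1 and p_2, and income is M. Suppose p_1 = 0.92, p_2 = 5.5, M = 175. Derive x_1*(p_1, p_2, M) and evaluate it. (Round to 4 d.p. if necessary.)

x_1* = 69.6957

MRS = 2·(x_2−15)/(x_1−8). Tangency with p_1/p_2 gives x_2−15 = (1/2)·(p_1/p_2)·(x_1−8).
After buying the subsistence bundle (8, 15), a share 2/3 of the remaining income goes to x_1: x_1* = 8 + 2/3·(M − 8p_1 − 15p_2)/p_1.
Discretionary income = 175 − 8·0.92 − 15·5.5 = 85.14; x_1* = 8 + 2/3·85.14/0.92 = 69.6957.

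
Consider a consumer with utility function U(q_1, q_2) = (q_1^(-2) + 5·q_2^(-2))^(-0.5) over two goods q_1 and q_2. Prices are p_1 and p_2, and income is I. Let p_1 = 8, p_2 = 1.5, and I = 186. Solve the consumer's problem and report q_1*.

MRS = MU_q_1/MU_q_2 = (1/5)·(q_2/q_1)^(3). Set equal to p_1/p_2.
Solve for the ratio: q_2/q_1 = [5·p_1/p_2]^(1/3).
With the ratio pinned down, the budget gives q_1* = I/(p_1 + p_2·(q_2/q_1)) and q_2* = (q_2/q_1)·q_1*.
Numerically q_2/q_1 = 2.987603, so q_1* = 186/(8 + 1.5·2.987603) = 14.9022.

q_1* = 14.9022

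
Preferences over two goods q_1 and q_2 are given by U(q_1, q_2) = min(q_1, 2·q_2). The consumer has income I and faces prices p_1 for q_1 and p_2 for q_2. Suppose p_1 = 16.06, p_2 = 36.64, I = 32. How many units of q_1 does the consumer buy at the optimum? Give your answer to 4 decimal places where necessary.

With perfect complements, no substitution: consume in ratio q_1:q_2 = 2:1.
Budget: p_1·q_1 + p_2·(1/2)·q_1 = I, so (2·p_1 + p_2)·q_1 = 2·I.
Demand: q_1*(p_1,p_2,I) = 2·I/(2·p_1 + p_2), q_2* = I/(2·p_1 + p_2).
Here 2·16.06 + 36.64 = 68.76, giving q_1* = 0.9308.

q_1* = 0.9308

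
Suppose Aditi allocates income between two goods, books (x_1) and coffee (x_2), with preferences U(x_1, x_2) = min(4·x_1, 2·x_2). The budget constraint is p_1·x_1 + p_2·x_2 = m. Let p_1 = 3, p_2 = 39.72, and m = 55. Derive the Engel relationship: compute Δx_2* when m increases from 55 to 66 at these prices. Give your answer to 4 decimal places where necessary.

Δx_2* = 0.2669

Leontief preferences: the optimum is at the kink where x_1/2 = x_2/4, i.e. x_2 = 2·x_1.
Budget: p_1·x_1 + p_2·2·x_1 = m, so (2·p_1 + 4·p_2)·x_1 = 2·m.
Demand: x_1*(p_1,p_2,m) = 2·m/(2·p_1 + 4·p_2), x_2* = 4·m/(2·p_1 + 4·p_2).
Here 2·3 + 4·39.72 = 164.88, giving x_2* = 1.3343.
At m' = 66: x_2* = 1.6012. Change: 1.6012 − 1.3343 = 0.2669.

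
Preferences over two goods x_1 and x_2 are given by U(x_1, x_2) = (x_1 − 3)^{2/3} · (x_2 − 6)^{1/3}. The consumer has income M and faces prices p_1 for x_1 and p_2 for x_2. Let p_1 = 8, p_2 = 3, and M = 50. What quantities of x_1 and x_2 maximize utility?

x_1* = 3.6667, x_2* = 6.8889

Let x_1' = x_1−3, x_2' = x_2−6. MRS = 2·x_2'/x_1' = p_1/p_2.
Substituting into the budget: x_1* = 3 + 2/3·(M − 3·p_1 − 6·p_2)/p_1, and x_2* = 6 + 1/3·(…)/p_2.
Discretionary income = 50 − 3·8 − 6·3 = 8; x_1* = 3 + 2/3·8/8 = 3.6667; x_2* = 6 + 1/3·8/3 = 6.8889.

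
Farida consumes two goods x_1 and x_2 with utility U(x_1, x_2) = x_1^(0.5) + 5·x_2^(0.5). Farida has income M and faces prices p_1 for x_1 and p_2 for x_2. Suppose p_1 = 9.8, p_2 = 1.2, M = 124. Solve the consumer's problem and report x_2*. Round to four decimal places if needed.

x_2* = 102.8297

MU_x_1 ∝ x_1^(-0.5), MU_x_2 ∝ 5·x_2^(-0.5), so MRS = (1/5)·(x_2/x_1)^(0.5) = p_1/p_2.
Hence x_2/x_1 = (5·p_1/p_2)^(1/(0.5)), i.e. raised to the 2 power.
With the ratio pinned down, the budget gives x_1* = M/(p_1 + p_2·(x_2/x_1)) and x_2* = (x_2/x_1)·x_1*.
Numerically x_2/x_1 = 1667.361111, so x_1* = 124/(9.8 + 1.2·1667.361111) = 0.0617 and x_2* = 1667.361111·0.0617 = 102.8297.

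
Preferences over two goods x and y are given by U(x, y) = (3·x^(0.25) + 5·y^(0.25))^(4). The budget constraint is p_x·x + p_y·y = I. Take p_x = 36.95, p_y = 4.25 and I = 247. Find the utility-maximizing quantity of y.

From the CES first-order condition, (3/5)·(y/x)^(0.75) = p_x/p_y.
Solve for the ratio: y/x = [(5/3)·p_x/p_y]^(4/3).
With the ratio pinned down, the budget gives x* = I/(p_x + p_y·(y/x)) and y* = (y/x)·x*.
Numerically y/x = 35.32637, so x* = 247/(36.95 + 4.25·35.32637) = 1.3202 and y* = 35.32637·1.3202 = 46.6393.

y* = 46.6393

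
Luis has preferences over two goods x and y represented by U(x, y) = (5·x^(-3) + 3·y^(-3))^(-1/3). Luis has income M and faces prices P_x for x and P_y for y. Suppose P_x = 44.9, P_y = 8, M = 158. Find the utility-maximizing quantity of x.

MRS = MU_x/MU_y = (5/3)·(y/x)^(4). Set equal to P_x/P_y.
Hence y/x = ((3/5)·P_x/P_y)^(1/(4)), i.e. raised to the 0.25 power.
Substitute y = (y/x)·x into the budget: x* = M/(P_x + P_y·(y/x)).
Numerically y/x = 1.354649, so x* = 158/(44.9 + 8·1.354649) = 2.8347.

x* = 2.8347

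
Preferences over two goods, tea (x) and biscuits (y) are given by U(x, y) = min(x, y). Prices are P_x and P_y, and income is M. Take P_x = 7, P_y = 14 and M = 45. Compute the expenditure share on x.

share on x = 0.3333

With perfect complements, no substitution: consume in ratio x:y = 1:1.
Budget: P_x·x + P_y·x = M, so (P_x + P_y)·x = M.
Demand: x*(P_x,P_y,M) = M/(P_x + P_y), y* = M/(P_x + P_y).
Here 7 + 14 = 21, giving x* = 2.1429 and y* = 2.1429.
Expenditure on x: 7·2.1429 = 15; share = 0.3333.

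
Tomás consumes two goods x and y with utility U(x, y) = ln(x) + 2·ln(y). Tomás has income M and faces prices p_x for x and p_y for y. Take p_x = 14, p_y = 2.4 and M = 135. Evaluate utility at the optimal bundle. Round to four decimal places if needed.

Tangency: MRS = (1/2)·y/x = p_x/p_y.
So p_y·y = 2·p_x·x; combined with the budget, a share 1/3 of income goes to x.
Demand: x*(p_x,p_y,M) = 1/3·M/p_x and y* = 2/3·M/p_y.
At p_x=14, p_y=2.4, M=135: x* = 1/3·135/14 = 3.2143, y* = 37.5.
Utility at the optimum: U(3.2143, 37.5) = 8.4163.

V = 8.4163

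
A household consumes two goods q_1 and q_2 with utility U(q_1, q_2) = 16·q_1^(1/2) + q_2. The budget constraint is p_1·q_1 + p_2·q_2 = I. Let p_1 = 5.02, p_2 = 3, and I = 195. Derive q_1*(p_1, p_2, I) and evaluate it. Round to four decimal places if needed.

q_1* = 22.8568

Utility is quasi-linear in q_2; the FOC for q_1 is 8/√q_1 = p_1/p_2.
Thus q_1* = (8·p_2/p_1)² — independent of I — with the rest of income spent on q_2.
Plugging in: q_1* = (8·3/5.02)² = 22.8568.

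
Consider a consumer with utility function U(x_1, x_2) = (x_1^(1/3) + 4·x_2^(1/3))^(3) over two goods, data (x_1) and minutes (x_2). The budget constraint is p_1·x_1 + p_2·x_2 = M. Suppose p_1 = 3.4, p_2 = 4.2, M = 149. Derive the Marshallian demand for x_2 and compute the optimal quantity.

x_2* = 31.1487

MU_x_1 ∝ x_1^(-2/3), MU_x_2 ∝ 4·x_2^(-2/3), so MRS = (1/4)·(x_2/x_1)^(2/3) = p_1/p_2.
Solve for the ratio: x_2/x_1 = [4·p_1/p_2]^(1.5).
With the ratio pinned down, the budget gives x_1* = M/(p_1 + p_2·(x_2/x_1)) and x_2* = (x_2/x_1)·x_1*.
Numerically x_2/x_1 = 5.826858, so x_1* = 149/(3.4 + 4.2·5.826858) = 5.3457 and x_2* = 5.826858·5.3457 = 31.1487.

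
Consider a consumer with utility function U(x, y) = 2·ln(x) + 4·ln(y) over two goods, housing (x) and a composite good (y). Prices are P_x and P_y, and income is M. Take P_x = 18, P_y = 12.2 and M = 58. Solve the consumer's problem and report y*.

Demand: x*(P_x,P_y,M) = 1/3·M/P_x and y* = 2/3·M/P_y.
At P_x=18, P_y=12.2, M=58: y* = 2/3·58/12.2 = 3.1694.

y* = 3.1694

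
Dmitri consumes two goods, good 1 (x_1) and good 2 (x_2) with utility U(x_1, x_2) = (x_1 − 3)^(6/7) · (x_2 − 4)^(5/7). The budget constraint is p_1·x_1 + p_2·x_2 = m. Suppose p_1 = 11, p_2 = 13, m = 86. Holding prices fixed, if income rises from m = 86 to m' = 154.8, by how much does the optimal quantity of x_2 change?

MRS = (6/5)·(x_2−4)/(x_1−3). Tangency with p_1/p_2 gives x_2−4 = (5/6)·(p_1/p_2)·(x_1−3).
Substituting into the budget: x_1* = 3 + 6/11·(m − 3·p_1 − 4·p_2)/p_1, and x_2* = 4 + 5/11·(…)/p_2.
Discretionary income = 86 − 3·11 − 4·13 = 1; x_2* = 4 + 5/11·1/13 = 4.035.
At m' = 154.8: x_2* = 6.4406. Change: 6.4406 − 4.035 = 2.4056.

Δx_2* = 2.4056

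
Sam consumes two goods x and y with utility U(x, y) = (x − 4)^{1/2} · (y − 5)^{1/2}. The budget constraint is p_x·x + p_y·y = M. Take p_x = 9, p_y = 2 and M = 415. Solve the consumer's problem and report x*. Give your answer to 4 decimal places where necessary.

Let x' = x−4, y' = y−5. MRS = y'/x' = p_x/p_y.
After buying the subsistence bundle (4, 5), a share 0.5 of the remaining income goes to x: x* = 4 + 0.5·(M − 4p_x − 5p_y)/p_x.
Discretionary income = 415 − 4·9 − 5·2 = 369; x* = 4 + 0.5·369/9 = 24.5.

x* = 24.5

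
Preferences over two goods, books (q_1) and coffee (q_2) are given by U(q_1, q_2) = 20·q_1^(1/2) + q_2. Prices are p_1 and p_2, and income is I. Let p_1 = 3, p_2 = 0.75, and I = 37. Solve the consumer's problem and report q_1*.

q_1* = 6.25

Utility is quasi-linear in q_2; the FOC for q_1 is 10/√q_1 = p_1/p_2.
Solve: √q_1 = 10·p_2/p_1, so q_1*(p_1,p_2) = (10·p_2/p_1)², and q_2* = (I − p_1·q_1*)/p_2.
Plugging in: q_1* = (10·0.75/3)² = 6.25.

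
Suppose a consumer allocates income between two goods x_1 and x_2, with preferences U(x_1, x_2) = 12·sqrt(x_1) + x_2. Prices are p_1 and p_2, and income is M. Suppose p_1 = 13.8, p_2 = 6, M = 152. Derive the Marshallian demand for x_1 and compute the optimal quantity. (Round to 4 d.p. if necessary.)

x_1* = 6.8053

Set MRS = p_1/p_2: 6·x_1^(−1/2) = p_1/p_2.
Solve: √x_1 = 6·p_2/p_1, so x_1*(p_1,p_2) = (6·p_2/p_1)², and x_2* = (M − p_1·x_1*)/p_2.
Plugging in: x_1* = (6·6/13.8)² = 6.8053.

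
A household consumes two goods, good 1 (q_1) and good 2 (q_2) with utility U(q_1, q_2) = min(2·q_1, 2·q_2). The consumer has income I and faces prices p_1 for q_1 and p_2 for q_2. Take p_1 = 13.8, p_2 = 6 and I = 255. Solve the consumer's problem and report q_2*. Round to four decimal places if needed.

q_2* = 12.8788

Demand: q_1*(p_1,p_2,I) = 2·I/(2·p_1 + 2·p_2), q_2* = 2·I/(2·p_1 + 2·p_2).
Here 2·13.8 + 2·6 = 39.6, giving q_2* = 12.8788.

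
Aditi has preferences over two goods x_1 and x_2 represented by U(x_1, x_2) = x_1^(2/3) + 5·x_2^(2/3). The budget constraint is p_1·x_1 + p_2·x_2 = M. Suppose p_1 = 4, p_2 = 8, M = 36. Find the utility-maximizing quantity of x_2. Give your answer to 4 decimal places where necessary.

x_2* = 4.3605

MU_x_1 ∝ x_1^(-1/3), MU_x_2 ∝ 5·x_2^(-1/3), so MRS = (1/5)·(x_2/x_1)^(1/3) = p_1/p_2.
Solve for the ratio: x_2/x_1 = [5·p_1/p_2]^(3).
With the ratio pinned down, the budget gives x_1* = M/(p_1 + p_2·(x_2/x_1)) and x_2* = (x_2/x_1)·x_1*.
Numerically x_2/x_1 = 15.625, so x_1* = 36/(4 + 8·15.625) = 0.2791 and x_2* = 15.625·0.2791 = 4.3605.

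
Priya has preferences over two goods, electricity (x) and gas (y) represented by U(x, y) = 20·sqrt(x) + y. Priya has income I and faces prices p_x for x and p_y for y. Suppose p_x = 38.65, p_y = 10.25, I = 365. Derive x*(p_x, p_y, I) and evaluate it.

x* = 7.0331

Plugging in: x* = (10·10.25/38.65)² = 7.0331.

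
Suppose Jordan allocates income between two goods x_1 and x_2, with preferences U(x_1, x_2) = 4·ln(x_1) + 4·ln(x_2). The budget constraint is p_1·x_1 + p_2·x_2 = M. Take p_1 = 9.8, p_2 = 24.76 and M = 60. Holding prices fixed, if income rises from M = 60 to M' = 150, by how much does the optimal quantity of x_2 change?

Δx_2* = 1.8174

At p_1=9.8, p_2=24.76, M=60: x_2* = 0.5·60/24.76 = 1.2116.
At M' = 150: x_2* = 3.0291. Change: 3.0291 − 1.2116 = 1.8174.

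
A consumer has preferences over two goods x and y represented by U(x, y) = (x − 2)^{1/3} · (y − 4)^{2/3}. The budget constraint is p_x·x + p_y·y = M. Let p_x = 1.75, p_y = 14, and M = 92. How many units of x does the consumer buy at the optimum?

Discretionary income = 92 − 2·1.75 − 4·14 = 32.5; x* = 2 + 1/3·32.5/1.75 = 8.1905.

x* = 8.1905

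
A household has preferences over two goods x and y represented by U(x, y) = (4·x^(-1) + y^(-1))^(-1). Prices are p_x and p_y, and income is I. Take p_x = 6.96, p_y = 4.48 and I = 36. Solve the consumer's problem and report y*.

From the CES first-order condition, 4·(y/x)^(2) = p_x/p_y.
Solve for the ratio: y/x = [(1/4)·p_x/p_y]^(0.5).
With the ratio pinned down, the budget gives x* = I/(p_x + p_y·(y/x)) and y* = (y/x)·x*.
Numerically y/x = 0.623212, so x* = 36/(6.96 + 4.48·0.623212) = 3.6916 and y* = 0.623212·3.6916 = 2.3006.

y* = 2.3006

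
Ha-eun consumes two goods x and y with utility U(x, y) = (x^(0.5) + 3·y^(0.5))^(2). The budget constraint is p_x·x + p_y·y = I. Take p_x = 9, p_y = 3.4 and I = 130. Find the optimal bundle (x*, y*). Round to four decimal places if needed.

x* = 0.5819, y* = 36.695

MU_x ∝ x^(-0.5), MU_y ∝ 3·y^(-0.5), so MRS = (1/3)·(y/x)^(0.5) = p_x/p_y.
Hence y/x = (3·p_x/p_y)^(1/(0.5)), i.e. raised to the 2 power.
Substitute y = (y/x)·x into the budget: x* = I/(p_x + p_y·(y/x)).
Numerically y/x = 63.062284, so x* = 130/(9 + 3.4·63.062284) = 0.5819 and y* = 63.062284·0.5819 = 36.695.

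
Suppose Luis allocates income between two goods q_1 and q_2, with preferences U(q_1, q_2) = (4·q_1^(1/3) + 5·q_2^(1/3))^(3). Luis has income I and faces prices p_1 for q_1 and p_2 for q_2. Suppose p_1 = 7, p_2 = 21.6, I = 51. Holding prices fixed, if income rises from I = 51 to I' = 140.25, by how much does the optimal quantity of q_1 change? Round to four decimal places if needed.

MRS = MU_q_1/MU_q_2 = (4/5)·(q_2/q_1)^(2/3). Set equal to p_1/p_2.
Hence q_2/q_1 = ((5/4)·p_1/p_2)^(1/(2/3)), i.e. raised to the 1.5 power.
Substitute q_2 = (q_2/q_1)·q_1 into the budget: q_1* = I/(p_1 + p_2·(q_2/q_1)).
Numerically q_2/q_1 = 0.257829, so q_1* = 51/(7 + 21.6·0.257829) = 4.0576.
At I' = 140.25: q_1* = 11.1583. Change: 11.1583 − 4.0576 = 7.1007.

Δq_1* = 7.1007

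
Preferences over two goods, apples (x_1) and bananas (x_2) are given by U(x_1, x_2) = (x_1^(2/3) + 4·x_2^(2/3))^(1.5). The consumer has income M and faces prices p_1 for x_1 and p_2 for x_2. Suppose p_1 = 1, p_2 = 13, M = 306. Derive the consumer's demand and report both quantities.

x_1* = 221.9485, x_2* = 6.4655

With the ratio pinned down, the budget gives x_1* = M/(p_1 + p_2·(x_2/x_1)) and x_2* = (x_2/x_1)·x_1*.
Numerically x_2/x_1 = 0.029131, so x_1* = 306/(1 + 13·0.029131) = 221.9485 and x_2* = 0.029131·221.9485 = 6.4655.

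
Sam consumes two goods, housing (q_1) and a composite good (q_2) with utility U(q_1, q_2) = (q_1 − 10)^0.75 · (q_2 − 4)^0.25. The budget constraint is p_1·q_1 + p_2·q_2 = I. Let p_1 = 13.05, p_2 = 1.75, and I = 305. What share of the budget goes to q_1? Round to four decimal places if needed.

share on q_1 = 0.8398

MRS = 3·(q_2−4)/(q_1−10). Tangency with p_1/p_2 gives q_2−4 = (1/3)·(p_1/p_2)·(q_1−10).
After buying the subsistence bundle (10, 4), a share 0.75 of the remaining income goes to q_1: q_1* = 10 + 0.75·(I − 10p_1 − 4p_2)/p_1.
Discretionary income = 305 − 10·13.05 − 4·1.75 = 167.5; q_1* = 10 + 0.75·167.5/13.05 = 19.6264; q_2* = 4 + 0.25·167.5/1.75 = 27.9286.
Expenditure on q_1: 13.05·19.6264 = 256.125; share = 0.8398.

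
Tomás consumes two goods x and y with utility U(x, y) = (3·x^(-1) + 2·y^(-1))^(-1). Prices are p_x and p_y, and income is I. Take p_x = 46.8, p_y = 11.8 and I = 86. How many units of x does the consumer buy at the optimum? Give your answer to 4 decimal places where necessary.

MU_x ∝ 3·x^(-2), MU_y ∝ 2·y^(-2), so MRS = (3/2)·(y/x)^(2) = p_x/p_y.
Hence y/x = ((2/3)·p_x/p_y)^(1/(2)), i.e. raised to the 0.5 power.
With the ratio pinned down, the budget gives x* = I/(p_x + p_y·(y/x)) and y* = (y/x)·x*.
Numerically y/x = 1.626059, so x* = 86/(46.8 + 11.8·1.626059) = 1.3033.

x* = 1.3033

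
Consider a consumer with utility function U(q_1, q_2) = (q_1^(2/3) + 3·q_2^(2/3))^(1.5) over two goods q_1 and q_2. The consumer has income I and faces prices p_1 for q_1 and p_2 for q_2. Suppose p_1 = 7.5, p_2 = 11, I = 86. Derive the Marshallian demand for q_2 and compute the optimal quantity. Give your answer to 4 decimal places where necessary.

q_2* = 7.2413

From the CES first-order condition, (1/3)·(q_2/q_1)^(1/3) = p_1/p_2.
Solve for the ratio: q_2/q_1 = [3·p_1/p_2]^(3).
Substitute q_2 = (q_2/q_1)·q_1 into the budget: q_1* = I/(p_1 + p_2·(q_2/q_1)).
Numerically q_2/q_1 = 8.557945, so q_1* = 86/(7.5 + 11·8.557945) = 0.8461 and q_2* = 8.557945·0.8461 = 7.2413.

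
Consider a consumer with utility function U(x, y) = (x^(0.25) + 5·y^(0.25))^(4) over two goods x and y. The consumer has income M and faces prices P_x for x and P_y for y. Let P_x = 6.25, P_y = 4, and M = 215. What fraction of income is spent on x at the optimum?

From the CES first-order condition, (1/5)·(y/x)^(0.75) = P_x/P_y.
Hence y/x = (5·P_x/P_y)^(1/(0.75)), i.e. raised to the 4/3 power.
Substitute y = (y/x)·x into the budget: x* = M/(P_x + P_y·(y/x)).
Numerically y/x = 15.501963, so x* = 215/(6.25 + 4·15.501963) = 3.1498 and y* = 15.501963·3.1498 = 48.8284.
Expenditure on x: 6.25·3.1498 = 19.6864; share = 0.0916.

share on x = 0.0916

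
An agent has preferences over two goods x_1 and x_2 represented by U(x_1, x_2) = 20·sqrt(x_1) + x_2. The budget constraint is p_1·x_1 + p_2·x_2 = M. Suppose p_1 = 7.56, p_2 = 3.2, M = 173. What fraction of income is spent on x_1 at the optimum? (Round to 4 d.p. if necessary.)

MU_x_1 = 10/√x_1, MU_x_2 = 1. Tangency: 10/√x_1 = p_1/p_2.
Solve: √x_1 = 10·p_2/p_1, so x_1*(p_1,p_2) = (10·p_2/p_1)², and x_2* = (M − p_1·x_1*)/p_2.
Plugging in: x_1* = (10·3.2/7.56)² = 17.9166, x_2* = 11.7345.
Expenditure on x_1: 7.56·17.9166 = 135.4497; share = 0.7829.

share on x_1 = 0.7829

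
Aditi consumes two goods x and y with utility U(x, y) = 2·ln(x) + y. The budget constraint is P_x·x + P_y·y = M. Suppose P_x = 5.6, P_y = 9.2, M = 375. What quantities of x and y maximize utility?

Set MRS = P_x/P_y: (2/x)/1 = P_x/P_y.
So x*(P_x,P_y) = 2·P_y/P_x, independent of income; and y* = (M − 2·P_y)/P_y.
At the given prices: x* = 2·9.2/5.6 = 3.2857, and y* = 38.7609.

x* = 3.2857, y* = 38.7609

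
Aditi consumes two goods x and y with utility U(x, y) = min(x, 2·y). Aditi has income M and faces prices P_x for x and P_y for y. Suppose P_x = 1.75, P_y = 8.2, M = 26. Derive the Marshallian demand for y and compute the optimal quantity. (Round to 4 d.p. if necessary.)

Leontief preferences: the optimum is at the kink where x/2 = y/1, i.e. y = (1/2)·x.
Budget: P_x·x + P_y·(1/2)·x = M, so (2·P_x + P_y)·x = 2·M.
Demand: x*(P_x,P_y,M) = 2·M/(2·P_x + P_y), y* = M/(2·P_x + P_y).
Here 2·1.75 + 8.2 = 11.7, giving y* = 2.2222.

y* = 2.2222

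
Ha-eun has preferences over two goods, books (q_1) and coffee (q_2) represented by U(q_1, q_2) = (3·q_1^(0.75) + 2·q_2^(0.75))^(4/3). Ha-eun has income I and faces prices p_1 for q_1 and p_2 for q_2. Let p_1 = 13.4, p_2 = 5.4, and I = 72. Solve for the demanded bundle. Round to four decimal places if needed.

From the CES first-order condition, (3/2)·(q_2/q_1)^(0.25) = p_1/p_2.
Hence q_2/q_1 = ((2/3)·p_1/p_2)^(1/(0.25)), i.e. raised to the 4 power.
With the ratio pinned down, the budget gives q_1* = I/(p_1 + p_2·(q_2/q_1)) and q_2* = (q_2/q_1)·q_1*.
Numerically q_2/q_1 = 7.489953, so q_1* = 72/(13.4 + 5.4·7.489953) = 1.3372 and q_2* = 7.489953·1.3372 = 10.0152.

q_1* = 1.3372, q_2* = 10.0152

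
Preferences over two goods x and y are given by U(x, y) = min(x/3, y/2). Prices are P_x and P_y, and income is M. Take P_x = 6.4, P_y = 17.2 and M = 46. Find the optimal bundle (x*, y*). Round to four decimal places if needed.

Leontief preferences: the optimum is at the kink where x/3 = y/2, i.e. y = (2/3)·x.
Budget: P_x·x + P_y·(2/3)·x = M, so (3·P_x + 2·P_y)·x = 3·M.
Demand: x*(P_x,P_y,M) = 3·M/(3·P_x + 2·P_y), y* = 2·M/(3·P_x + 2·P_y).
Here 3·6.4 + 2·17.2 = 53.6, giving x* = 2.5746 and y* = 1.7164.

x* = 2.5746, y* = 1.7164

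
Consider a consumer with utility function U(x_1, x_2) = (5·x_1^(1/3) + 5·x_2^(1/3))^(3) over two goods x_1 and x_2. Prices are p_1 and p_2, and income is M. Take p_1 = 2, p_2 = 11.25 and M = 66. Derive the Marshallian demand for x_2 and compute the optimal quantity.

MRS = MU_x_1/MU_x_2 = (x_2/x_1)^(2/3). Set equal to p_1/p_2.
Hence x_2/x_1 = (p_1/p_2)^(1/(2/3)), i.e. raised to the 1.5 power.
Substitute x_2 = (x_2/x_1)·x_1 into the budget: x_1* = M/(p_1 + p_2·(x_2/x_1)).
Numerically x_2/x_1 = 0.074958, so x_1* = 66/(2 + 11.25·0.074958) = 23.2127 and x_2* = 0.074958·23.2127 = 1.74.

x_2* = 1.74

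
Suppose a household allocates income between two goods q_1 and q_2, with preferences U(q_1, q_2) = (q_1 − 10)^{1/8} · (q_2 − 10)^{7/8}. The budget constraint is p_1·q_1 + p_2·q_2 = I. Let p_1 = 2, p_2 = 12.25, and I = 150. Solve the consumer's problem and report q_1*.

q_1* = 10.4688

MRS = (1/7)·(q_2−10)/(q_1−10). Tangency with p_1/p_2 gives q_2−10 = 7·(p_1/p_2)·(q_1−10).
Substituting into the budget: q_1* = 10 + 0.125·(I − 10·p_1 − 10·p_2)/p_1, and q_2* = 10 + 0.875·(…)/p_2.
Discretionary income = 150 − 10·2 − 10·12.25 = 7.5; q_1* = 10 + 0.125·7.5/2 = 10.4688.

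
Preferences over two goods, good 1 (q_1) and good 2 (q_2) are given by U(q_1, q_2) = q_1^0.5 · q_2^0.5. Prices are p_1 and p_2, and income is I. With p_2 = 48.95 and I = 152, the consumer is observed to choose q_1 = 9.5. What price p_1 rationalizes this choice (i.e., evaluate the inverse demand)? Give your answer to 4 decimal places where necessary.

p_1 = 8

Tangency: MRS = q_2/q_1 = p_1/p_2.
So 0.5·p_2·q_2 = 0.5·p_1·q_1; combined with the budget, a share 0.5 of income goes to q_1.
Demand: q_1*(p_1,p_2,I) = 0.5·I/p_1 and q_2* = 0.5·I/p_2.
Set q_1* = 9.5 in the demand function and solve for p_1: p_1 = 8.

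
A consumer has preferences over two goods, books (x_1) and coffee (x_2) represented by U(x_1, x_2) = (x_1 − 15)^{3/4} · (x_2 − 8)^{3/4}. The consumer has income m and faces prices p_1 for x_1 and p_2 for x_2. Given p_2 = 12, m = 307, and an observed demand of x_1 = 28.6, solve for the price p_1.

p_1 = 5

Let x_1' = x_1−15, x_2' = x_2−8. MRS = x_2'/x_1' = p_1/p_2.
Substituting into the budget: x_1* = 15 + 0.5·(m − 15·p_1 − 8·p_2)/p_1, and x_2* = 8 + 0.5·(…)/p_2.
Set x_1* = 28.6 in the demand function and solve for p_1: p_1 = 5.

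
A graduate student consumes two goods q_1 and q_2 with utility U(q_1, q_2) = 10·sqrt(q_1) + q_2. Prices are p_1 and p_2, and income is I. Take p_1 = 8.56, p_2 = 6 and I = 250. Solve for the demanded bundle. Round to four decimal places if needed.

q_1* = 12.2827, q_2* = 24.1433

Utility is quasi-linear in q_2; the FOC for q_1 is 5/√q_1 = p_1/p_2.
Solve: √q_1 = 5·p_2/p_1, so q_1*(p_1,p_2) = (5·p_2/p_1)², and q_2* = (I − p_1·q_1*)/p_2.
Plugging in: q_1* = (5·6/8.56)² = 12.2827, q_2* = 24.1433.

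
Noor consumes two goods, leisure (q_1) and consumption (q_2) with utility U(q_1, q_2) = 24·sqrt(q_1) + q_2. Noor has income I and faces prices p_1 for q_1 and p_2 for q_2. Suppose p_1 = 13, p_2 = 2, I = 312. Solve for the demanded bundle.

q_1* = 3.4083, q_2* = 133.8462

MU_q_1 = 12/√q_1, MU_q_2 = 1. Tangency: 12/√q_1 = p_1/p_2.
Thus q_1* = (12·p_2/p_1)² — independent of I — with the rest of income spent on q_2.
Plugging in: q_1* = (12·2/13)² = 3.4083, q_2* = 133.8462.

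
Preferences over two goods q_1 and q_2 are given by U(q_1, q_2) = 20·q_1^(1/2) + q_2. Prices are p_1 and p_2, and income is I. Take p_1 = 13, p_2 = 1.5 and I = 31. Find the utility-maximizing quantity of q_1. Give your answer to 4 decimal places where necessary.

q_1* = 1.3314

Set MRS = p_1/p_2: 10·q_1^(−1/2) = p_1/p_2.
Solve: √q_1 = 10·p_2/p_1, so q_1*(p_1,p_2) = (10·p_2/p_1)², and q_2* = (I − p_1·q_1*)/p_2.
Plugging in: q_1* = (10·1.5/13)² = 1.3314.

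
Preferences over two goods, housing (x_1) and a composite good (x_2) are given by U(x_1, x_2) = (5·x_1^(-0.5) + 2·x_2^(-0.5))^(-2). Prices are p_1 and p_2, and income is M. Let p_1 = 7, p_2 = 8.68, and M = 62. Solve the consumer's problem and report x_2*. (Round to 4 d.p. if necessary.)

x_2* = 2.6313

MU_x_1 ∝ 5·x_1^(-1.5), MU_x_2 ∝ 2·x_2^(-1.5), so MRS = (5/2)·(x_2/x_1)^(1.5) = p_1/p_2.
Solve for the ratio: x_2/x_1 = [(2/5)·p_1/p_2]^(2/3).
With the ratio pinned down, the budget gives x_1* = M/(p_1 + p_2·(x_2/x_1)) and x_2* = (x_2/x_1)·x_1*.
Numerically x_2/x_1 = 0.470355, so x_1* = 62/(7 + 8.68·0.470355) = 5.5943 and x_2* = 0.470355·5.5943 = 2.6313.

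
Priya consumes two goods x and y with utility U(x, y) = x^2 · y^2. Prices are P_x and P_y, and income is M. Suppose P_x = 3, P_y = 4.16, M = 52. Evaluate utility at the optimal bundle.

V = 2934.0278

At P_x=3, P_y=4.16, M=52: x* = 0.5·52/3 = 8.6667, y* = 6.25.
Utility at the optimum: U(8.6667, 6.25) = 2934.0278.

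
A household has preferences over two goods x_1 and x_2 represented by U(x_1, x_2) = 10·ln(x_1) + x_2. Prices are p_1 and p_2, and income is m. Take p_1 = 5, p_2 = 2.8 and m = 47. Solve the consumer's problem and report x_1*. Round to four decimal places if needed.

x_1* = 5.6

So x_1*(p_1,p_2) = 10·p_2/p_1, independent of income; and x_2* = (m − 10·p_2)/p_2.
At the given prices: x_1* = 10·2.8/5 = 5.6.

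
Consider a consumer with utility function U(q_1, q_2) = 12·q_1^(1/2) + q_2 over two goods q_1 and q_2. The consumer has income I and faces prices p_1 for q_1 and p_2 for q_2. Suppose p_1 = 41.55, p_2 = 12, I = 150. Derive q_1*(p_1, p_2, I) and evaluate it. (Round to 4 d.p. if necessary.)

Thus q_1* = (6·p_2/p_1)² — independent of I — with the rest of income spent on q_2.
Plugging in: q_1* = (6·12/41.55)² = 3.0028.

q_1* = 3.0028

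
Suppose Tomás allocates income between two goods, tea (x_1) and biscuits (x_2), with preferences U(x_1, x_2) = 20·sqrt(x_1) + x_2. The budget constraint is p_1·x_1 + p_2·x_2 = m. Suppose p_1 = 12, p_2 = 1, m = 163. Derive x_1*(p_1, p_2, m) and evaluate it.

Utility is quasi-linear in x_2; the FOC for x_1 is 10/√x_1 = p_1/p_2.
Solve: √x_1 = 10·p_2/p_1, so x_1*(p_1,p_2) = (10·p_2/p_1)², and x_2* = (m − p_1·x_1*)/p_2.
Plugging in: x_1* = (10·1/12)² = 0.6944.

x_1* = 0.6944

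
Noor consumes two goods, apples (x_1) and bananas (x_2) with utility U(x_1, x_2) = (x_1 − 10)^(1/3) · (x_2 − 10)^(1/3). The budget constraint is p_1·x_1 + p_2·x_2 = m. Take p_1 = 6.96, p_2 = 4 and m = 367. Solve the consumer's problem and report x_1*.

Let x_1' = x_1−10, x_2' = x_2−10. MRS = x_2'/x_1' = p_1/p_2.
Substituting into the budget: x_1* = 10 + 0.5·(m − 10·p_1 − 10·p_2)/p_1, and x_2* = 10 + 0.5·(…)/p_2.
Discretionary income = 367 − 10·6.96 − 10·4 = 257.4; x_1* = 10 + 0.5·257.4/6.96 = 28.4914.

x_1* = 28.4914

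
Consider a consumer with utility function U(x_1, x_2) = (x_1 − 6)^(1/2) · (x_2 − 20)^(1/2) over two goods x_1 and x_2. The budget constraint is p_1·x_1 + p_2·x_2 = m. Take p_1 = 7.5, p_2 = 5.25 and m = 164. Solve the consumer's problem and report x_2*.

This is Cobb-Douglas in (x_1−6, x_2−20): tangency gives 0.5·p_2·(x_2−20) = 0.5·p_1·(x_1−6).
Substituting into the budget: x_1* = 6 + 0.5·(m − 6·p_1 − 20·p_2)/p_1, and x_2* = 20 + 0.5·(…)/p_2.
Discretionary income = 164 − 6·7.5 − 20·5.25 = 14; x_2* = 20 + 0.5·14/5.25 = 21.3333.

x_2* = 21.3333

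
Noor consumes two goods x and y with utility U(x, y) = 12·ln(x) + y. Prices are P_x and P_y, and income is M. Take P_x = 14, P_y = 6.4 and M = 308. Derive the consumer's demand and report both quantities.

MU_x = 12/x, MU_y = 1. Tangency: 12/x = P_x/P_y.
So x*(P_x,P_y) = 12·P_y/P_x, independent of income; and y* = (M − 12·P_y)/P_y.
At the given prices: x* = 12·6.4/14 = 5.4857, and y* = 36.125.

x* = 5.4857, y* = 36.125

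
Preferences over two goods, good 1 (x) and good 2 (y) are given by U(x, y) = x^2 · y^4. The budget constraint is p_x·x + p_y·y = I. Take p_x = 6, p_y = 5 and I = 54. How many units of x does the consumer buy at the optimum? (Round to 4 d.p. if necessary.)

x* = 3

The MRS is (1/2)·y/x. Set MRS = p_x/p_y.
So 2·p_y·y = 4·p_x·x; combined with the budget, a share 1/3 of income goes to x.
Demand: x*(p_x,p_y,I) = 1/3·I/p_x and y* = 2/3·I/p_y.
At p_x=6, p_y=5, I=54: x* = 1/3·54/6 = 3.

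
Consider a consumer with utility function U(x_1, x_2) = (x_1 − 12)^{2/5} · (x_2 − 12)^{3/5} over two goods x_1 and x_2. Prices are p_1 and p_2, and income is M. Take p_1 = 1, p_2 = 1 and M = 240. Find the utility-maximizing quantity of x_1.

x_1* = 98.4

Let x_1' = x_1−12, x_2' = x_2−12. MRS = (2/3)·x_2'/x_1' = p_1/p_2.
After buying the subsistence bundle (12, 12), a share 0.4 of the remaining income goes to x_1: x_1* = 12 + 0.4·(M − 12p_1 − 12p_2)/p_1.
Discretionary income = 240 − 12·1 − 12·1 = 216; x_1* = 12 + 0.4·216/1 = 98.4.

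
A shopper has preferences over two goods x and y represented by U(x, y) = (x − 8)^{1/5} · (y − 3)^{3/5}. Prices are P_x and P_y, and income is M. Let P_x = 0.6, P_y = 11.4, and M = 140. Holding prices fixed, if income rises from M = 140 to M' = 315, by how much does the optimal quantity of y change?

Δy* = 11.5132

Let x' = x−8, y' = y−3. MRS = (1/3)·y'/x' = P_x/P_y.
After buying the subsistence bundle (8, 3), a share 0.25 of the remaining income goes to x: x* = 8 + 0.25·(M − 8P_x − 3P_y)/P_x.
Discretionary income = 140 − 8·0.6 − 3·11.4 = 101; y* = 3 + 0.75·101/11.4 = 9.6447.
At M' = 315: y* = 21.1579. Change: 21.1579 − 9.6447 = 11.5132.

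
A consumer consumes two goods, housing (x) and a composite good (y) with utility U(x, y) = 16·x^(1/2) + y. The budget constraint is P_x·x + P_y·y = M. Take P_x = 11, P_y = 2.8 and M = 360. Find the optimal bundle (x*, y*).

x* = 4.1468, y* = 112.2805

Thus x* = (8·P_y/P_x)² — independent of M — with the rest of income spent on y.
Plugging in: x* = (8·2.8/11)² = 4.1468, y* = 112.2805.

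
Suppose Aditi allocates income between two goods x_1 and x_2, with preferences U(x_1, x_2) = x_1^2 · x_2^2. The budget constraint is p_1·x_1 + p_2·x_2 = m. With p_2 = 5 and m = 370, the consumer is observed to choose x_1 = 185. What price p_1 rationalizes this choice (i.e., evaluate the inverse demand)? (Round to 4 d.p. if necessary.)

Tangency: MRS = x_2/x_1 = p_1/p_2.
Rearranging, p_2·x_2 = p_1·x_1. Substituting into the budget gives p_1·x_1·(1 + 1) = m.
Demand: x_1*(p_1,p_2,m) = 0.5·m/p_1 and x_2* = 0.5·m/p_2.
Set x_1* = 185 in the demand function and solve for p_1: p_1 = 1.

p_1 = 1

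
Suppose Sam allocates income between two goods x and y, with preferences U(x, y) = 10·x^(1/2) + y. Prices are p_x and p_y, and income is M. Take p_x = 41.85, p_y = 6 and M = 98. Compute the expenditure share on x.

share on x = 0.2194

Solve: √x = 5·p_y/p_x, so x*(p_x,p_y) = (5·p_y/p_x)², and y* = (M − p_x·x*)/p_y.
Plugging in: x* = (5·6/41.85)² = 0.5139, y* = 12.7491.
Expenditure on x: 41.85·0.5139 = 21.5054; share = 0.2194.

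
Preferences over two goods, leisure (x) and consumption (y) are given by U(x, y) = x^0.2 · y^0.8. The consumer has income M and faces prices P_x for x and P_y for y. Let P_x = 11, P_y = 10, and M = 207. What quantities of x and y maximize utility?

x* = 3.7636, y* = 16.56

The MRS is (1/4)·y/x. Set MRS = P_x/P_y.
So 0.2·P_y·y = 0.8·P_x·x; combined with the budget, a share 0.2 of income goes to x.
Demand: x*(P_x,P_y,M) = 0.2·M/P_x and y* = 0.8·M/P_y.
At P_x=11, P_y=10, M=207: x* = 0.2·207/11 = 3.7636, y* = 16.56.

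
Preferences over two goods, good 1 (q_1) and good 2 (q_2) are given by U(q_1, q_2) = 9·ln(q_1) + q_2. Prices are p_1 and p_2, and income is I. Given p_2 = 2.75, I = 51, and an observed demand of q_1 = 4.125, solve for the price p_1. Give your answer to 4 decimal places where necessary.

p_1 = 6

MU_q_1 = 9/q_1, MU_q_2 = 1. Tangency: 9/q_1 = p_1/p_2.
So q_1*(p_1,p_2) = 9·p_2/p_1, independent of income; and q_2* = (I − 9·p_2)/p_2.
Set q_1* = 4.125 in the demand function and solve for p_1: p_1 = 6.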